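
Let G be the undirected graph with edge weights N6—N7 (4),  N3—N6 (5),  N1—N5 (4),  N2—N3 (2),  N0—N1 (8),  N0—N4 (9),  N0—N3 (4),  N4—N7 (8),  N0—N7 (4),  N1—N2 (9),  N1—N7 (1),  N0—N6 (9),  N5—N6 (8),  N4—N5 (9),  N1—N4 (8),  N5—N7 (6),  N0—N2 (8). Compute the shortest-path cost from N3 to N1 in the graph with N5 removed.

Checking several routes:
N3 -> N2 -> N1: 2 + 9 = 11
N3 -> N0 -> N7 -> N1: 4 + 4 + 1 = 9
N3 -> N6 -> N7 -> N1: 5 + 4 + 1 = 10
N3 -> N0 -> N1: 4 + 8 = 12
Best route has total 9.

9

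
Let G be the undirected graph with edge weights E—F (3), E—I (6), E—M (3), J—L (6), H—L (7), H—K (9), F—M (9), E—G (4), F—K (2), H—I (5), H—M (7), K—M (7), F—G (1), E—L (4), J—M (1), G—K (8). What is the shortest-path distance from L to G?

8

A few of the L→G routes:
L -> E -> G: 4 + 4 = 8
L -> E -> F -> G: 4 + 3 + 1 = 8
L -> J -> M -> E -> G: 6 + 1 + 3 + 4 = 14
L -> J -> M -> K -> F -> G: 6 + 1 + 7 + 2 + 1 = 17
L -> J -> M -> E -> F -> G: 6 + 1 + 3 + 3 + 1 = 14
The minimum is 8.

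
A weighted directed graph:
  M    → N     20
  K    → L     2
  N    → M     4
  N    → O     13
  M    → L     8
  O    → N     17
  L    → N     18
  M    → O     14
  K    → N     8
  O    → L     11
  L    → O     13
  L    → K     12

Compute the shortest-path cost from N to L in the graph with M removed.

Routes from N to L avoiding M:
N -> O -> L: 13 + 11 = 24
Shortest: 24.

24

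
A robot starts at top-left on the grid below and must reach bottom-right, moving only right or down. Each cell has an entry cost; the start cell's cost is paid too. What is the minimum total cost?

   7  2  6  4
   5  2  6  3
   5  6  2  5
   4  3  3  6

Take (0,0) → (0,1) → (1,1) → (1,2) → (2,2) → (3,2) → (3,3) for a total of 7 + 2 + 2 + 6 + 2 + 3 + 6 = 28.

28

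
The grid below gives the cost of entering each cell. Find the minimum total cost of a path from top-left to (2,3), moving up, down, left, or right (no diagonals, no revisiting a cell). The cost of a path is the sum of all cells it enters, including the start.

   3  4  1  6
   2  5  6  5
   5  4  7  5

24

Take (0,0) -> (0,1) -> (0,2) -> (0,3) -> (1,3) -> (2,3) for a total of 3 + 4 + 1 + 6 + 5 + 5 = 24.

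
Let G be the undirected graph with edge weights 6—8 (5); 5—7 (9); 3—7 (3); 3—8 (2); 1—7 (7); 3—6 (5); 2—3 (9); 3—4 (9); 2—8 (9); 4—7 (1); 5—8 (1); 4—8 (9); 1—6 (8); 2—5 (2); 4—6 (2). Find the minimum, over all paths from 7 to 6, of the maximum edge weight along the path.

A few of the 7→6 routes:
7 - 3 - 8 - 6: max(3, 2, 5) = 5
7 - 4 - 6: max(1, 2) = 2
7 - 3 - 6: max(3, 5) = 5
Smallest bottleneck: 2.

2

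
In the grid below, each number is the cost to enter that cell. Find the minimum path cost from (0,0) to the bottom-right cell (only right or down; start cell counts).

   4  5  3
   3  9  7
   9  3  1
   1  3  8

Best path: r0c0 -> r0c1 -> r0c2 -> r1c2 -> r2c2 -> r3c2
Cost: 4 + 5 + 3 + 7 + 1 + 8 = 28

28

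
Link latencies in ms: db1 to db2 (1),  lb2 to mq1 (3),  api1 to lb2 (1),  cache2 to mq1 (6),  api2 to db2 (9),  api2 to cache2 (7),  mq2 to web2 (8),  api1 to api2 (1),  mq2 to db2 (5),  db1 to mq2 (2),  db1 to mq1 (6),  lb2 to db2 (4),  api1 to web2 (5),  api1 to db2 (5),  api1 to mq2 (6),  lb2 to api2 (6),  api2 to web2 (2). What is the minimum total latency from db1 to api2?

7

Checking several routes:
db1 → mq2 → api1 → api2: 2 + 6 + 1 = 9
db1 → db2 → api1 → api2: 1 + 5 + 1 = 7
db1 → db2 → lb2 → api1 → api2: 1 + 4 + 1 + 1 = 7
db1 → db2 → api2: 1 + 9 = 10
Best route has total 7 ms.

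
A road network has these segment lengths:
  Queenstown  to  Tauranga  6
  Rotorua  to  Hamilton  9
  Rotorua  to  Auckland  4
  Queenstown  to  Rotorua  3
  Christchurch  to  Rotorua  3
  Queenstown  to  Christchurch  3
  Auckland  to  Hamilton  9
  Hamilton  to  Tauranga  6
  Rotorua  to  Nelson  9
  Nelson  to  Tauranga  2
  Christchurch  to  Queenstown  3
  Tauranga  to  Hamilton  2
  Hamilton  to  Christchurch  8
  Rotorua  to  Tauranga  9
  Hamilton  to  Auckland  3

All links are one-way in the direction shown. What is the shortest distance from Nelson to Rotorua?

Paths from Nelson to Rotorua:
Nelson - Tauranga - Hamilton - Christchurch - Rotorua: 2 + 2 + 8 + 3 = 15
Nelson - Tauranga - Hamilton - Christchurch - Queenstown - Rotorua: 2 + 2 + 8 + 3 + 3 = 18
Shortest: 15.

15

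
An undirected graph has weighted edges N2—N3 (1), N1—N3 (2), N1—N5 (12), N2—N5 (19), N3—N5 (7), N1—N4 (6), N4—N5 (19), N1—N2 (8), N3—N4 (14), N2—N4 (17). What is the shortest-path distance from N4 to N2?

Comparing a few candidate routes:
N4 - N3 - N1 - N2: 14 + 2 + 8 = 24
N4 - N1 - N3 - N2: 6 + 2 + 1 = 9
N4 - N3 - N2: 14 + 1 = 15
N4 - N2: 17
N4 - N1 - N2: 6 + 8 = 14
Shortest: 9.

9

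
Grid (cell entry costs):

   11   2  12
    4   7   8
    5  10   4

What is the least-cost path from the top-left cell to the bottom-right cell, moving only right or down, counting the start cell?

Take (0,0) -> (0,1) -> (1,1) -> (1,2) -> (2,2) for a total of 11 + 2 + 7 + 8 + 4 = 32.
(Top row then right column would cost 37.)

32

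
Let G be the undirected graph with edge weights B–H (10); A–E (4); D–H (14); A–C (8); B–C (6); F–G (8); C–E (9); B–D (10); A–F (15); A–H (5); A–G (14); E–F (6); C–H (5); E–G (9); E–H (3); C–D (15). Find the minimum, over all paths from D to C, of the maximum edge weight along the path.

10

A few of the D→C routes:
D -> B -> H -> E -> C: max(10, 10, 3, 9) = 10
D -> B -> H -> E -> A -> C: max(10, 10, 3, 4, 8) = 10
D -> B -> H -> A -> E -> C: max(10, 10, 5, 4, 9) = 10
D -> B -> H -> A -> C: max(10, 10, 5, 8) = 10
D -> B -> C: max(10, 6) = 10
D -> B -> H -> C: max(10, 10, 5) = 10
The minimum achievable maximum is 10.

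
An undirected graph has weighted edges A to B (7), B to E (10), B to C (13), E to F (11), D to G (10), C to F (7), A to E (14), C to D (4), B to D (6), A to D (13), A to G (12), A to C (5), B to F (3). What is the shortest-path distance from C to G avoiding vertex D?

Checking several routes:
C→F→E→B→A→G: 7 + 11 + 10 + 7 + 12 = 47
C→A→G: 5 + 12 = 17
C→F→B→E→A→G: 7 + 3 + 10 + 14 + 12 = 46
C→F→B→A→G: 7 + 3 + 7 + 12 = 29
C→F→E→A→G: 7 + 11 + 14 + 12 = 44
C→B→A→G: 13 + 7 + 12 = 32
Shortest: 17.

17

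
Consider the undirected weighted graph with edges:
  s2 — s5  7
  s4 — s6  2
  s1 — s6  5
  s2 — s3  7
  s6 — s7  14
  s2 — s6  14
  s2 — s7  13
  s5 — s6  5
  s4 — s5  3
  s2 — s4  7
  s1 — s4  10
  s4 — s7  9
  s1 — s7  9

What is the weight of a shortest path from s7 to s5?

A few of the s7→s5 routes:
s7 - s4 - s5: 9 + 3 = 12
s7 - s6 - s5: 14 + 5 = 19
s7 - s4 - s6 - s5: 9 + 2 + 5 = 16
Shortest: 12.

12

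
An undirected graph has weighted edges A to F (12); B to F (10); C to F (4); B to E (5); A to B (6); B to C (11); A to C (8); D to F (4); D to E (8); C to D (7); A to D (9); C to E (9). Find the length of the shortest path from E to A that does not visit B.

Checking several routes:
E→C→F→A: 9 + 4 + 12 = 25
E→D→F→A: 8 + 4 + 12 = 24
E→C→A: 9 + 8 = 17
E→D→F→C→A: 8 + 4 + 4 + 8 = 24
E→D→C→A: 8 + 7 + 8 = 23
E→D→A: 8 + 9 = 17
Best route has total 17.

17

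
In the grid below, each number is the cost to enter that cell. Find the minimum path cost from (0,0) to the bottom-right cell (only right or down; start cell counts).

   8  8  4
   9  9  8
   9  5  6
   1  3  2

Best path: r0c0 -> r1c0 -> r2c0 -> r3c0 -> r3c1 -> r3c2
Cost: 8 + 9 + 9 + 1 + 3 + 2 = 32

32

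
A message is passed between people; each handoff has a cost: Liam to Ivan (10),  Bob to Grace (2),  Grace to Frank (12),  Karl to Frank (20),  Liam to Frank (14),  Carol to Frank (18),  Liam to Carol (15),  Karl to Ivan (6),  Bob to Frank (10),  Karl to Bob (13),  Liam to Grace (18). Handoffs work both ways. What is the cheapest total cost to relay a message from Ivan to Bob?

A few of the Ivan→Bob routes:
Ivan -> Karl -> Frank -> Bob: 6 + 20 + 10 = 36
Ivan -> Karl -> Bob: 6 + 13 = 19
Ivan -> Liam -> Grace -> Bob: 10 + 18 + 2 = 30
Ivan -> Liam -> Frank -> Bob: 10 + 14 + 10 = 34
The minimum is 19.

19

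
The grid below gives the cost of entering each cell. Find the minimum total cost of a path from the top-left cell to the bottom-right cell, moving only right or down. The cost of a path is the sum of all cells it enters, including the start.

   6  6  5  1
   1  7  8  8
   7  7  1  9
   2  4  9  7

Best path: r0c0→r1c0→r2c0→r3c0→r3c1→r3c2→r3c3
Cost: 6 + 1 + 7 + 2 + 4 + 9 + 7 = 36
(Top row then right column would cost 42.)

36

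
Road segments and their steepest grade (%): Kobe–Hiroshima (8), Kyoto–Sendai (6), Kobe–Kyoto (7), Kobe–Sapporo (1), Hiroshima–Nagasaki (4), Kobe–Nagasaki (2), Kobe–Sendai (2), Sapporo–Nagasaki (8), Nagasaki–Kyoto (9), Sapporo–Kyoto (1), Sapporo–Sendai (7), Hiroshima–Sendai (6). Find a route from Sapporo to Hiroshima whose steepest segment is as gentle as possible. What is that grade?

4

Checking several routes:
Sapporo→Kyoto→Sendai→Kobe→Nagasaki→Hiroshima: max(1, 6, 2, 2, 4) = 6
Sapporo→Kobe→Sendai→Hiroshima: max(1, 2, 6) = 6
Sapporo→Kyoto→Sendai→Hiroshima: max(1, 6, 6) = 6
Sapporo→Kobe→Nagasaki→Hiroshima: max(1, 2, 4) = 4
Best route has worst link 4%.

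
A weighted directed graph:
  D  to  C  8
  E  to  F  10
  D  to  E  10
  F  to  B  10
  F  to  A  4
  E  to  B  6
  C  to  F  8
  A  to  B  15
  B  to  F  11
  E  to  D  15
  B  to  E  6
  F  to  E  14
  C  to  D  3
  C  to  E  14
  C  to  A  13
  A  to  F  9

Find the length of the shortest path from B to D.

Paths from B to D:
B→E→D: 6 + 15 = 21
B→F→E→D: 11 + 14 + 15 = 40
Shortest: 21.

21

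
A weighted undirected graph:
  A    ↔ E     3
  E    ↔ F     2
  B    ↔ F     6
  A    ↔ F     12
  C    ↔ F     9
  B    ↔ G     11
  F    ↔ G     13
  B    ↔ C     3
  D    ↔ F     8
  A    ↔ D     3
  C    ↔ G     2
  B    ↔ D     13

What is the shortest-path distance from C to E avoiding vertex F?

22

Candidate routes:
C → G → B → D → A → E: 2 + 11 + 13 + 3 + 3 = 32
C → B → D → A → E: 3 + 13 + 3 + 3 = 22
Best route has total 22.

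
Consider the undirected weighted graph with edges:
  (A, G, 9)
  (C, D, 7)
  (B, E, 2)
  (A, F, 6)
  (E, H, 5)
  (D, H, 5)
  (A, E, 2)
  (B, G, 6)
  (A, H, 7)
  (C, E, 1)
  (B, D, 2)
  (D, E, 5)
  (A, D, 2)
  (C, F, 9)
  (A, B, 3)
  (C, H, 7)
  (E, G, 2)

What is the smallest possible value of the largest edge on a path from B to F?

Checking several routes:
B → E → A → F: max(2, 2, 6) = 6
B → E → H → D → A → F: max(2, 5, 5, 2, 6) = 6
B → G → E → A → F: max(6, 2, 2, 6) = 6
B → E → D → A → F: max(2, 5, 2, 6) = 6
Best route has worst link 6.

6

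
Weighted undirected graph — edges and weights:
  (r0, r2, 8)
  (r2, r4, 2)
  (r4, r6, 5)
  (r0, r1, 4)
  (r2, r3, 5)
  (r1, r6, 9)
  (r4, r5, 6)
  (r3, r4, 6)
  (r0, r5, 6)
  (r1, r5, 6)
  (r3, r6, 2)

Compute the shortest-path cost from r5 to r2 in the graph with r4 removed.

Routes from r5 to r2 avoiding r4:
r5 -> r0 -> r2: 6 + 8 = 14
r5 -> r1 -> r0 -> r2: 6 + 4 + 8 = 18
r5 -> r1 -> r6 -> r3 -> r2: 6 + 9 + 2 + 5 = 22
r5 -> r0 -> r1 -> r6 -> r3 -> r2: 6 + 4 + 9 + 2 + 5 = 26
Shortest: 14.

14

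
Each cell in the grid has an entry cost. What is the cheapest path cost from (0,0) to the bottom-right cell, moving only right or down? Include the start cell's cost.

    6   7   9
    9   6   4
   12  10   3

One optimal route is [0,0] → [0,1] → [1,1] → [1,2] → [2,2].
Its cost is 6 + 7 + 6 + 4 + 3 = 26.
For comparison, the top-then-right route costs 29.

26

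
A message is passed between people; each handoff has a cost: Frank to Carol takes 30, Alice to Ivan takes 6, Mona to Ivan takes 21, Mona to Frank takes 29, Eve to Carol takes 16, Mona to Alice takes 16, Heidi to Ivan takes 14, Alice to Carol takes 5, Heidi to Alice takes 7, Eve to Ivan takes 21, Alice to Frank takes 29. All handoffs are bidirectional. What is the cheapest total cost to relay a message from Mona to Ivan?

A few of the Mona→Ivan routes:
Mona - Alice - Carol - Eve - Ivan: 16 + 5 + 16 + 21 = 58
Mona - Alice - Heidi - Ivan: 16 + 7 + 14 = 37
Mona - Alice - Ivan: 16 + 6 = 22
Mona - Ivan: 21
Mona - Frank - Carol - Alice - Ivan: 29 + 30 + 5 + 6 = 70
Mona - Frank - Alice - Ivan: 29 + 29 + 6 = 64
The minimum is 21.

21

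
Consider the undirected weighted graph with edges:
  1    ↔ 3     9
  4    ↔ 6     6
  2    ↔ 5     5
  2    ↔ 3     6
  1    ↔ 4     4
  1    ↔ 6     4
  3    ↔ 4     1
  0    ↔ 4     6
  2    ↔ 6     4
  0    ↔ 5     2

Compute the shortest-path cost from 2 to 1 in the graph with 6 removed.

Routes from 2 to 1 avoiding 6:
2-3-1: 6 + 9 = 15
2-5-0-4-1: 5 + 2 + 6 + 4 = 17
2-3-4-1: 6 + 1 + 4 = 11
2-5-0-4-3-1: 5 + 2 + 6 + 1 + 9 = 23
Best route has total 11.

11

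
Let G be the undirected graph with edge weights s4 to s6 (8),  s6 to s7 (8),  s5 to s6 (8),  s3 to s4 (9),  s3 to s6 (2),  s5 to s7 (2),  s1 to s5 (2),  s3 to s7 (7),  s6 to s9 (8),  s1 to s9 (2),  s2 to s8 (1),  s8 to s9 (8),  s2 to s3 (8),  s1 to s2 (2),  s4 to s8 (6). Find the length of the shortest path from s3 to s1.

A few of the s3→s1 routes:
s3→s2→s1: 8 + 2 = 10
s3→s6→s5→s1: 2 + 8 + 2 = 12
s3→s6→s9→s1: 2 + 8 + 2 = 12
s3→s7→s5→s1: 7 + 2 + 2 = 11
Shortest: 10.

10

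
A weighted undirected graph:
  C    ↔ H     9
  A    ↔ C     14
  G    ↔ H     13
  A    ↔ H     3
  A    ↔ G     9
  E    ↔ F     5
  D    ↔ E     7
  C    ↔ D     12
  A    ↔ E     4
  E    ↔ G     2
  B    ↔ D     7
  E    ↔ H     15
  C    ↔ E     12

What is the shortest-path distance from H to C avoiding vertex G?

Checking several routes:
H - C: 9
H - A - C: 3 + 14 = 17
H - A - E - C: 3 + 4 + 12 = 19
The minimum is 9.

9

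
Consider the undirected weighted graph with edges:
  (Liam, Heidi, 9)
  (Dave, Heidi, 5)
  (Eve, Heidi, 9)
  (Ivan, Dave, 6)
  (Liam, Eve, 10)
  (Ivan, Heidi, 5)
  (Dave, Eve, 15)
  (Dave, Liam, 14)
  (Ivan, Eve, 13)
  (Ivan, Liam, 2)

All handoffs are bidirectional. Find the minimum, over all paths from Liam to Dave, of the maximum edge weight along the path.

Some routes from Liam to Dave:
Liam-Ivan-Dave: max(2, 6) = 6
Liam-Ivan-Heidi-Dave: max(2, 5, 5) = 5
Liam-Heidi-Ivan-Dave: max(9, 5, 6) = 9
Liam-Heidi-Dave: max(9, 5) = 9
Best route has worst link 5.

5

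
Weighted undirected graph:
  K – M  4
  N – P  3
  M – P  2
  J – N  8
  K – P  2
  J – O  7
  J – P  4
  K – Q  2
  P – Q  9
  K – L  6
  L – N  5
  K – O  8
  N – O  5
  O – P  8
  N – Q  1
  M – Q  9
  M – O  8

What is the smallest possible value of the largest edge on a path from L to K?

5

Comparing a few candidate routes:
L - N - O - J - P - M - K: max(5, 5, 7, 4, 2, 4) = 7
L - K: max(6) = 6
L - N - O - J - P - K: max(5, 5, 7, 4, 2) = 7
L - N - P - K: max(5, 3, 2) = 5
L - N - Q - K: max(5, 1, 2) = 5
L - N - P - M - K: max(5, 3, 2, 4) = 5
Best route has worst link 5.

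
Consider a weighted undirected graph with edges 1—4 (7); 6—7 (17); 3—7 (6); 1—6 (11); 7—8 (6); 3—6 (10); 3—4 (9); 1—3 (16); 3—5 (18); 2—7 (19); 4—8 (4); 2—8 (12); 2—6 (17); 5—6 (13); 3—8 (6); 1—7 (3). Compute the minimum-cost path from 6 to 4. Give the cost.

18

Checking several routes:
6→3→8→4: 10 + 6 + 4 = 20
6→3→4: 10 + 9 = 19
6→1→4: 11 + 7 = 18
Best route has total 18.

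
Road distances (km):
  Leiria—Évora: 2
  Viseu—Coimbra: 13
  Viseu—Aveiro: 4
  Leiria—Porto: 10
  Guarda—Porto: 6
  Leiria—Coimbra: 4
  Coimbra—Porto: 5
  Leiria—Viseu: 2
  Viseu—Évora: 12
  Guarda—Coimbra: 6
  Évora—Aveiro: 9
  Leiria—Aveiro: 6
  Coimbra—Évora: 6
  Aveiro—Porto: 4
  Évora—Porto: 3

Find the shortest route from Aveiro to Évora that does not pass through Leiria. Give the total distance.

7

A few of the Aveiro→Évora routes:
Aveiro-Porto-Évora: 4 + 3 = 7
Aveiro-Porto-Coimbra-Évora: 4 + 5 + 6 = 15
Aveiro-Évora: 9
The minimum is 7 km.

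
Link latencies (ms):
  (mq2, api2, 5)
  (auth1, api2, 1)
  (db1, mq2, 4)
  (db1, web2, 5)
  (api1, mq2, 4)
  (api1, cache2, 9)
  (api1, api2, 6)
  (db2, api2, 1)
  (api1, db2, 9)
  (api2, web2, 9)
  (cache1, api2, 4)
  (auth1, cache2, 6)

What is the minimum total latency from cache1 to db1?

13

Comparing a few candidate routes:
cache1 - api2 - mq2 - db1: 4 + 5 + 4 = 13
cache1 - api2 - web2 - db1: 4 + 9 + 5 = 18
cache1 - api2 - db2 - api1 - mq2 - db1: 4 + 1 + 9 + 4 + 4 = 22
cache1 - api2 - api1 - mq2 - db1: 4 + 6 + 4 + 4 = 18
The minimum is 13 ms.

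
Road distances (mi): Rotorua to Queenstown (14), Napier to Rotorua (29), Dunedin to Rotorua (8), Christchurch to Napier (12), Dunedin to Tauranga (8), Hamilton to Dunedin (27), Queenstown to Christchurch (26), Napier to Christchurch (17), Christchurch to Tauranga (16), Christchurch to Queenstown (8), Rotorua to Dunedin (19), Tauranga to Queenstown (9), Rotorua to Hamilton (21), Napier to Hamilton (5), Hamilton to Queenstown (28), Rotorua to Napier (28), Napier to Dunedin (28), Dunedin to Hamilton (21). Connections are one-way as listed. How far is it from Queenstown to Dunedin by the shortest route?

66

Routes from Queenstown to Dunedin:
Queenstown-Christchurch-Napier-Dunedin: 26 + 12 + 28 = 66
Queenstown-Christchurch-Napier-Hamilton-Dunedin: 26 + 12 + 5 + 27 = 70
Queenstown-Christchurch-Napier-Rotorua-Hamilton-Dunedin: 26 + 12 + 29 + 21 + 27 = 115
Queenstown-Christchurch-Napier-Rotorua-Dunedin: 26 + 12 + 29 + 19 = 86
The minimum is 66 mi.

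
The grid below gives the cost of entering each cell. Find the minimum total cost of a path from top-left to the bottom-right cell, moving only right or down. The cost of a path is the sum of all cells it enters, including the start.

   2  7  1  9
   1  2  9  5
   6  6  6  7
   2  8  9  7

31

Take [0,0] -> [1,0] -> [1,1] -> [2,1] -> [2,2] -> [2,3] -> [3,3] for a total of 2 + 1 + 2 + 6 + 6 + 7 + 7 = 31.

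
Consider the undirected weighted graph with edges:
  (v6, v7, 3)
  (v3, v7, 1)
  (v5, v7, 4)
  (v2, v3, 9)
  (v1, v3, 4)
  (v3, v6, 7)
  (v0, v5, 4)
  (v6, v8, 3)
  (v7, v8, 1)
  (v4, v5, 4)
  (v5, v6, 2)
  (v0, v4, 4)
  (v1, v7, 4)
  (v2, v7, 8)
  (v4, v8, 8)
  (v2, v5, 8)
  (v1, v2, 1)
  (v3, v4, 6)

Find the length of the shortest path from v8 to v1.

Checking several routes:
v8 - v7 - v3 - v1: 1 + 1 + 4 = 6
v8 - v7 - v1: 1 + 4 = 5
v8 - v6 - v7 - v1: 3 + 3 + 4 = 10
The minimum is 5.

5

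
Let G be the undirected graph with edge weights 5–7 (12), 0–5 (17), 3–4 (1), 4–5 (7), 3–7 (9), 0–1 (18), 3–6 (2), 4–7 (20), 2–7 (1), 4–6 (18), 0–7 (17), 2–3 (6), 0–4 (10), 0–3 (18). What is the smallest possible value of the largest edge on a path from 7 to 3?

Some routes from 7 to 3:
7→2→3: max(1, 6) = 6
7→3: max(9) = 9
7→5→4→3: max(12, 7, 1) = 12
Smallest bottleneck: 6.

6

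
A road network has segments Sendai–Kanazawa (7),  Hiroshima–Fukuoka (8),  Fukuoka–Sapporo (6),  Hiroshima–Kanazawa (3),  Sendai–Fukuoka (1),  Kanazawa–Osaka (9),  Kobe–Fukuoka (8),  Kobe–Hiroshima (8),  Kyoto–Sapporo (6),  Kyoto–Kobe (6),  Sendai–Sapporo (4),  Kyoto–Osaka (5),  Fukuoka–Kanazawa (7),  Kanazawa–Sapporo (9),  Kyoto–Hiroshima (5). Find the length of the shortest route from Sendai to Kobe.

9

Checking several routes:
Sendai-Sapporo-Fukuoka-Kobe: 4 + 6 + 8 = 18
Sendai-Fukuoka-Hiroshima-Kobe: 1 + 8 + 8 = 17
Sendai-Fukuoka-Kobe: 1 + 8 = 9
Sendai-Kanazawa-Hiroshima-Kobe: 7 + 3 + 8 = 18
Sendai-Sapporo-Kyoto-Kobe: 4 + 6 + 6 = 16
Shortest: 9.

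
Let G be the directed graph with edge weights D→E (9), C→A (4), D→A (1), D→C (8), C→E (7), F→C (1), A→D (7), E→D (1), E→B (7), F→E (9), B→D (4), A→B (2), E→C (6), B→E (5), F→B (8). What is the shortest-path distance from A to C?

Routes from A to C:
A → D → E → C: 7 + 9 + 6 = 22
A → B → D → C: 2 + 4 + 8 = 14
A → B → D → E → C: 2 + 4 + 9 + 6 = 21
A → D → C: 7 + 8 = 15
A → B → E → D → C: 2 + 5 + 1 + 8 = 16
A → B → E → C: 2 + 5 + 6 = 13
Shortest: 13.

13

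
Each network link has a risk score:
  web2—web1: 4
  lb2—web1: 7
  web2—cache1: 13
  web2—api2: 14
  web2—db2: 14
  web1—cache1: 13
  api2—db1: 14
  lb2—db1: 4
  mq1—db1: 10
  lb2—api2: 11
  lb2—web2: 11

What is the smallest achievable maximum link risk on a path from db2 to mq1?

14

Some routes from db2 to mq1:
db2 - web2 - web1 - lb2 - db1 - mq1: max(14, 4, 7, 4, 10) = 14
db2 - web2 - api2 - db1 - mq1: max(14, 14, 14, 10) = 14
db2 - web2 - cache1 - web1 - lb2 - db1 - mq1: max(14, 13, 13, 7, 4, 10) = 14
db2 - web2 - web1 - lb2 - api2 - db1 - mq1: max(14, 4, 7, 11, 14, 10) = 14
db2 - web2 - api2 - lb2 - db1 - mq1: max(14, 14, 11, 4, 10) = 14
db2 - web2 - cache1 - web1 - lb2 - api2 - db1 - mq1: max(14, 13, 13, 7, 11, 14, 10) = 14
The minimum achievable maximum is 14.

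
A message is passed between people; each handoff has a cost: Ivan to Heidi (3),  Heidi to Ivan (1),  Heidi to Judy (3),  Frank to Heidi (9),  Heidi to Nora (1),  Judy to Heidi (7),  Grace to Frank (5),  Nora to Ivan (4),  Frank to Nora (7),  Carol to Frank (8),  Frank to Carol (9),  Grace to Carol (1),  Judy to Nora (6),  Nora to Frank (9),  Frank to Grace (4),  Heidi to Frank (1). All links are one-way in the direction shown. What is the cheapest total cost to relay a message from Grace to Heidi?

Candidate routes:
Grace-Frank-Nora-Ivan-Heidi: 5 + 7 + 4 + 3 = 19
Grace-Carol-Frank-Heidi: 1 + 8 + 9 = 18
Grace-Frank-Heidi: 5 + 9 = 14
Grace-Carol-Frank-Nora-Ivan-Heidi: 1 + 8 + 7 + 4 + 3 = 23
Shortest: 14.

14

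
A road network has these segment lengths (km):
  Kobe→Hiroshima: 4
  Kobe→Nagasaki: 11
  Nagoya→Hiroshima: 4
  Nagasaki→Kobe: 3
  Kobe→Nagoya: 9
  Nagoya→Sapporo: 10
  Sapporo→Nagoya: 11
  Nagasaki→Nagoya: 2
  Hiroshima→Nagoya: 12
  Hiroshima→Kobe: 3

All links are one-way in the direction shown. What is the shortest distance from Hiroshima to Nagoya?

Routes from Hiroshima to Nagoya:
Hiroshima → Nagoya: 12
Hiroshima → Kobe → Nagasaki → Nagoya: 3 + 11 + 2 = 16
Hiroshima → Kobe → Nagoya: 3 + 9 = 12
Best route has total 12 km.

12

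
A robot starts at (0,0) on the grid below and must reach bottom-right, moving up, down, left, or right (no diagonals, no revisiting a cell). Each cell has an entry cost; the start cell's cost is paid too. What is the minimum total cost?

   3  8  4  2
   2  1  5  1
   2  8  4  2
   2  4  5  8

22

Take [0,0] -> [1,0] -> [1,1] -> [1,2] -> [1,3] -> [2,3] -> [3,3] for a total of 3 + 2 + 1 + 5 + 1 + 2 + 8 = 22.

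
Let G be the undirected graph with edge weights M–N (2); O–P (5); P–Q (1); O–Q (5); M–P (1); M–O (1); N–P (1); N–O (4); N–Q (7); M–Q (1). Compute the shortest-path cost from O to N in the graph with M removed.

A few of the O→N routes:
O -> Q -> P -> N: 5 + 1 + 1 = 7
O -> P -> N: 5 + 1 = 6
O -> N: 4
Shortest: 4.

4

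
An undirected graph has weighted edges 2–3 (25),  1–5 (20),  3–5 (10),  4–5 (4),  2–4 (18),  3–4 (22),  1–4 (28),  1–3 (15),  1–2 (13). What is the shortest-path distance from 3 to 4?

14

Some routes from 3 to 4:
3 → 4: 22
3 → 1 → 4: 15 + 28 = 43
3 → 5 → 4: 10 + 4 = 14
3 → 1 → 5 → 4: 15 + 20 + 4 = 39
Shortest: 14.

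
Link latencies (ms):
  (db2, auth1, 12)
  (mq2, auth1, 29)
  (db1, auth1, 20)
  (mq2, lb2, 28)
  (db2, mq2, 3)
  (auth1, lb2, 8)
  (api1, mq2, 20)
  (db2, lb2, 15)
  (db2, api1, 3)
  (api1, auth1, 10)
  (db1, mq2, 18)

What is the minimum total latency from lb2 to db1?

A few of the lb2→db1 routes:
lb2 -> db2 -> mq2 -> db1: 15 + 3 + 18 = 36
lb2 -> auth1 -> db2 -> mq2 -> db1: 8 + 12 + 3 + 18 = 41
lb2 -> mq2 -> db1: 28 + 18 = 46
lb2 -> auth1 -> db1: 8 + 20 = 28
lb2 -> auth1 -> api1 -> db2 -> mq2 -> db1: 8 + 10 + 3 + 3 + 18 = 42
Best route has total 28 ms.

28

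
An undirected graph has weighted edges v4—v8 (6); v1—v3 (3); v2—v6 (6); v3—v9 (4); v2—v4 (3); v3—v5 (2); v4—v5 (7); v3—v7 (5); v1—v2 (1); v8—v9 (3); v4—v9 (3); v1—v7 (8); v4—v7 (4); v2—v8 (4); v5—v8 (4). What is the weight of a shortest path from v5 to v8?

4

Some routes from v5 to v8:
v5 - v3 - v9 - v8: 2 + 4 + 3 = 9
v5 - v3 - v1 - v2 - v8: 2 + 3 + 1 + 4 = 10
v5 - v4 - v8: 7 + 6 = 13
v5 - v8: 4
v5 - v4 - v9 - v8: 7 + 3 + 3 = 13
v5 - v4 - v2 - v8: 7 + 3 + 4 = 14
The minimum is 4.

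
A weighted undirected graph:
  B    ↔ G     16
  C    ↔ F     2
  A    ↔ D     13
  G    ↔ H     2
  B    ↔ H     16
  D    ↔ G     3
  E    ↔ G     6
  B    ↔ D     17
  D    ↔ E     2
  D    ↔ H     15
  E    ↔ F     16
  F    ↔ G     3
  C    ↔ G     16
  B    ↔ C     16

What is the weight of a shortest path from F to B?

A few of the F→B routes:
F-G-B: 3 + 16 = 19
F-G-E-D-B: 3 + 6 + 2 + 17 = 28
F-C-B: 2 + 16 = 18
F-G-D-B: 3 + 3 + 17 = 23
F-G-H-B: 3 + 2 + 16 = 21
Shortest: 18.

18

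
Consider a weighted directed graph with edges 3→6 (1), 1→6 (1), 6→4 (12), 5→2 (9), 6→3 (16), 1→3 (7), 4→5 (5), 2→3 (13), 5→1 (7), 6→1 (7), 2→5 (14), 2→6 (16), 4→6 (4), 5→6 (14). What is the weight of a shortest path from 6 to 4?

Paths from 6 to 4:
6→4: 12
The minimum is 12.

12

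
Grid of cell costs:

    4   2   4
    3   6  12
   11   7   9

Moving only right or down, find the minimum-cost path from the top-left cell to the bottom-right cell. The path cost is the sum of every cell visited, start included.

Take (0,0) -> (0,1) -> (1,1) -> (2,1) -> (2,2) for a total of 4 + 2 + 6 + 7 + 9 = 28.
(Top row then right column would cost 31.)

28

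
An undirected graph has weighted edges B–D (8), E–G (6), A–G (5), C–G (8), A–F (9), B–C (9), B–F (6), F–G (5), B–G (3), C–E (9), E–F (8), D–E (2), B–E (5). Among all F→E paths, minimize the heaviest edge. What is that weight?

5

Comparing a few candidate routes:
F → G → B → E: max(5, 3, 5) = 5
F → G → E: max(5, 6) = 6
F → B → G → E: max(6, 3, 6) = 6
F → B → E: max(6, 5) = 6
F → G → B → D → E: max(5, 3, 8, 2) = 8
Best route has worst link 5.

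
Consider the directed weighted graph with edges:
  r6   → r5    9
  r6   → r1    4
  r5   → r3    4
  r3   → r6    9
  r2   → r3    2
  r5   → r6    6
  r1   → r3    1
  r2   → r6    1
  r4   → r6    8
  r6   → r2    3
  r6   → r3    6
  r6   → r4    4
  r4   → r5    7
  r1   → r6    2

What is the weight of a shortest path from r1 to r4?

Candidate routes:
r1→r6→r4: 2 + 4 = 6
r1→r3→r6→r4: 1 + 9 + 4 = 14
Shortest: 6.

6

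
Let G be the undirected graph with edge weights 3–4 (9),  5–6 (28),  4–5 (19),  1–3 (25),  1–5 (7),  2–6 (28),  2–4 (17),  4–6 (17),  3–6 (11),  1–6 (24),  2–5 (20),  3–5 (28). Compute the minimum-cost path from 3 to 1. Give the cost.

Comparing a few candidate routes:
3 - 4 - 5 - 1: 9 + 19 + 7 = 35
3 - 5 - 1: 28 + 7 = 35
3 - 1: 25
Shortest: 25.

25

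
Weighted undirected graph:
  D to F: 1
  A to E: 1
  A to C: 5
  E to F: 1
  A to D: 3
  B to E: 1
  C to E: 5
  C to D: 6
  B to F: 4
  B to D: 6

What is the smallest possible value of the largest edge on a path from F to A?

Comparing a few candidate routes:
F-E-C-D-A: max(1, 5, 6, 3) = 6
F-E-A: max(1, 1) = 1
F-B-E-A: max(4, 1, 1) = 4
F-D-A: max(1, 3) = 3
F-B-E-C-A: max(4, 1, 5, 5) = 5
F-E-C-A: max(1, 5, 5) = 5
The minimum achievable maximum is 1.

1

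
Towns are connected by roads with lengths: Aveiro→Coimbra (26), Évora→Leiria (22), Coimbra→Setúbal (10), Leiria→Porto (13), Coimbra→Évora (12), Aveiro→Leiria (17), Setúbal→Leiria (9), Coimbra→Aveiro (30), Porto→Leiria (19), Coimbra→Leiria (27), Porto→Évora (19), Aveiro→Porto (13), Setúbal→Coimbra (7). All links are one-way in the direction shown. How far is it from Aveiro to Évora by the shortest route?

Checking several routes:
Aveiro → Leiria → Porto → Évora: 17 + 13 + 19 = 49
Aveiro → Coimbra → Évora: 26 + 12 = 38
Aveiro → Porto → Évora: 13 + 19 = 32
Shortest: 32.

32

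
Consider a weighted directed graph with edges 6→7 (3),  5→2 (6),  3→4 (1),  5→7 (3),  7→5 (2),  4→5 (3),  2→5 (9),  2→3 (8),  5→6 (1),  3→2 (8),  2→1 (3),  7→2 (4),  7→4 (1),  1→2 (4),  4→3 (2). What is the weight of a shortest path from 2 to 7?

12

Routes from 2 to 7:
2 -> 5 -> 7: 9 + 3 = 12
2 -> 3 -> 4 -> 5 -> 7: 8 + 1 + 3 + 3 = 15
2 -> 3 -> 4 -> 5 -> 6 -> 7: 8 + 1 + 3 + 1 + 3 = 16
2 -> 5 -> 6 -> 7: 9 + 1 + 3 = 13
Shortest: 12.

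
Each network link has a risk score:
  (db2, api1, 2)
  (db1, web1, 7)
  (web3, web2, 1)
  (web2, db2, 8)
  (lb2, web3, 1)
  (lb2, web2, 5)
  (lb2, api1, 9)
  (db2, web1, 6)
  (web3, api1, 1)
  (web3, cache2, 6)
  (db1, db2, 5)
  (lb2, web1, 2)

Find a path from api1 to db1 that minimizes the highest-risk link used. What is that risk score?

Checking several routes:
api1→web3→lb2→web1→db1: max(1, 1, 2, 7) = 7
api1→db2→db1: max(2, 5) = 5
api1→web3→web2→lb2→web1→db1: max(1, 1, 5, 2, 7) = 7
api1→web3→lb2→web1→db2→db1: max(1, 1, 2, 6, 5) = 6
api1→web3→web2→lb2→web1→db2→db1: max(1, 1, 5, 2, 6, 5) = 6
Best route has worst link 5.

5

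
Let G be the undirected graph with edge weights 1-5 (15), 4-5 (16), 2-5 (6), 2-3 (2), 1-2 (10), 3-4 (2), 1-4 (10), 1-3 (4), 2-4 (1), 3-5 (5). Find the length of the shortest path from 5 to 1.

9

A few of the 5→1 routes:
5→2→3→1: 6 + 2 + 4 = 12
5→1: 15
5→2→4→3→1: 6 + 1 + 2 + 4 = 13
5→3→1: 5 + 4 = 9
Best route has total 9.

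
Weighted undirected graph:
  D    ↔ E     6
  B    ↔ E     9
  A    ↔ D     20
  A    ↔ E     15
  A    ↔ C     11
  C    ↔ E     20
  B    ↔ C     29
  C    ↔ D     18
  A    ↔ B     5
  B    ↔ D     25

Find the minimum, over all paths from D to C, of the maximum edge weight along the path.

Some routes from D to C:
D-C: max(18) = 18
D-A-B-E-C: max(20, 5, 9, 20) = 20
D-E-A-C: max(6, 15, 11) = 15
D-E-B-A-C: max(6, 9, 5, 11) = 11
D-A-E-C: max(20, 15, 20) = 20
Best route has worst link 11.

11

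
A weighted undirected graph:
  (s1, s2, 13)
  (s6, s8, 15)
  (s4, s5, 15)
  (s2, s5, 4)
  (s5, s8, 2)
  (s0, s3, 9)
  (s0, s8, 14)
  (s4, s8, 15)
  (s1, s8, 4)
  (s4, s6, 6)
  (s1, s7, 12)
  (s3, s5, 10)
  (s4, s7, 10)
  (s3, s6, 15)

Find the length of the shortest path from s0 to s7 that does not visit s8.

40

Paths from s0 to s7 avoiding s8:
s0-s3-s6-s4-s7: 9 + 15 + 6 + 10 = 40
s0-s3-s6-s4-s5-s2-s1-s7: 9 + 15 + 6 + 15 + 4 + 13 + 12 = 74
s0-s3-s5-s4-s7: 9 + 10 + 15 + 10 = 44
s0-s3-s5-s2-s1-s7: 9 + 10 + 4 + 13 + 12 = 48
The minimum is 40.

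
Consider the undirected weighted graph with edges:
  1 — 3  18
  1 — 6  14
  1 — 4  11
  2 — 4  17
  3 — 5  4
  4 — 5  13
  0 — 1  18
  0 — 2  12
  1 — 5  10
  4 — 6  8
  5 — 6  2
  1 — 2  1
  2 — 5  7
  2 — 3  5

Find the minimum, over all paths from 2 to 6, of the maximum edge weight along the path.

Checking several routes:
2-5-6: max(7, 2) = 7
2-1-5-6: max(1, 10, 2) = 10
2-3-5-6: max(5, 4, 2) = 5
2-1-4-6: max(1, 11, 8) = 11
Smallest bottleneck: 5.

5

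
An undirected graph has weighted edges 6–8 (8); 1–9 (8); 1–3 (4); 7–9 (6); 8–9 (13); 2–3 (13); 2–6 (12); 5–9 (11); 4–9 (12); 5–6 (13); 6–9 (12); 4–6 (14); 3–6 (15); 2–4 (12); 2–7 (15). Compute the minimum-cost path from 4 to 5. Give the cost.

23

Checking several routes:
4 → 6 → 9 → 5: 14 + 12 + 11 = 37
4 → 9 → 5: 12 + 11 = 23
4 → 9 → 6 → 5: 12 + 12 + 13 = 37
4 → 2 → 6 → 5: 12 + 12 + 13 = 37
4 → 6 → 5: 14 + 13 = 27
The minimum is 23.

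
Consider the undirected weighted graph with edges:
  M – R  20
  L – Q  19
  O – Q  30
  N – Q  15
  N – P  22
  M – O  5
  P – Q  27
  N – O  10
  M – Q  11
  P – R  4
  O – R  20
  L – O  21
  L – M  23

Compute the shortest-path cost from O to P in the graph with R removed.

Checking several routes:
O -> N -> P: 10 + 22 = 32
O -> M -> Q -> P: 5 + 11 + 27 = 43
O -> M -> Q -> N -> P: 5 + 11 + 15 + 22 = 53
O -> N -> Q -> P: 10 + 15 + 27 = 52
The minimum is 32.

32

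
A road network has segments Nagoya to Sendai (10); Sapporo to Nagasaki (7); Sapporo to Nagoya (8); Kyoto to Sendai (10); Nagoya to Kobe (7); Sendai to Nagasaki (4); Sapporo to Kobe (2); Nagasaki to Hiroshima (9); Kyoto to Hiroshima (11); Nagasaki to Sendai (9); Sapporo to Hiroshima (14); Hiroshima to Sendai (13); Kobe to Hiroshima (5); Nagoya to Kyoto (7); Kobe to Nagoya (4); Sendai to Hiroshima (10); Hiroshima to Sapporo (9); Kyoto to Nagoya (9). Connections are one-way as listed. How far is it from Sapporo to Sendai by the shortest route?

16

A few of the Sapporo→Sendai routes:
Sapporo - Kobe - Nagoya - Kyoto - Sendai: 2 + 4 + 7 + 10 = 23
Sapporo - Nagoya - Sendai: 8 + 10 = 18
Sapporo - Kobe - Hiroshima - Sendai: 2 + 5 + 13 = 20
Sapporo - Kobe - Nagoya - Sendai: 2 + 4 + 10 = 16
Sapporo - Nagoya - Kyoto - Sendai: 8 + 7 + 10 = 25
Sapporo - Nagasaki - Sendai: 7 + 9 = 16
The minimum is 16 km.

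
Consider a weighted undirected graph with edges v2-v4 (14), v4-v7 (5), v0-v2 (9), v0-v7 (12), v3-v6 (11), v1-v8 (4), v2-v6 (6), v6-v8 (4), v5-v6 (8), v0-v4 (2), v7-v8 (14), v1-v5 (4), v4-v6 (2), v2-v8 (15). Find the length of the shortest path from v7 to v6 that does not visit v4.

Checking several routes:
v7 → v8 → v6: 14 + 4 = 18
v7 → v8 → v1 → v5 → v6: 14 + 4 + 4 + 8 = 30
v7 → v0 → v2 → v6: 12 + 9 + 6 = 27
Best route has total 18.

18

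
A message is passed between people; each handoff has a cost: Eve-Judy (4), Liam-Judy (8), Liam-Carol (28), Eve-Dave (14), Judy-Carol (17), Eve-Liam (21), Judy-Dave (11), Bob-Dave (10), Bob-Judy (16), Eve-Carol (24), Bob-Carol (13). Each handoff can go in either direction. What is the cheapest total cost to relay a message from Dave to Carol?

A few of the Dave→Carol routes:
Dave→Bob→Carol: 10 + 13 = 23
Dave→Eve→Judy→Carol: 14 + 4 + 17 = 35
Dave→Eve→Carol: 14 + 24 = 38
Dave→Judy→Eve→Carol: 11 + 4 + 24 = 39
Dave→Judy→Carol: 11 + 17 = 28
Dave→Judy→Bob→Carol: 11 + 16 + 13 = 40
Best route has total 23.

23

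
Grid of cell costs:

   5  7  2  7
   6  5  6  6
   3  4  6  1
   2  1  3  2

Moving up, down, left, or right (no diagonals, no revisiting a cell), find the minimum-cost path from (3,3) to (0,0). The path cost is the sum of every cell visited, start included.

One optimal route is [3,3]→[3,2]→[3,1]→[3,0]→[2,0]→[1,0]→[0,0].
Its cost is 2 + 3 + 1 + 2 + 3 + 6 + 5 = 22.

22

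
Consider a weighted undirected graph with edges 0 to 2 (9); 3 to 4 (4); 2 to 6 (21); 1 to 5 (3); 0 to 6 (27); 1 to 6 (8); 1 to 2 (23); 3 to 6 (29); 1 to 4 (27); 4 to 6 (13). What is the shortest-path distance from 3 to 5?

Some routes from 3 to 5:
3-4-6-1-5: 4 + 13 + 8 + 3 = 28
3-6-1-5: 29 + 8 + 3 = 40
3-4-1-5: 4 + 27 + 3 = 34
The minimum is 28.

28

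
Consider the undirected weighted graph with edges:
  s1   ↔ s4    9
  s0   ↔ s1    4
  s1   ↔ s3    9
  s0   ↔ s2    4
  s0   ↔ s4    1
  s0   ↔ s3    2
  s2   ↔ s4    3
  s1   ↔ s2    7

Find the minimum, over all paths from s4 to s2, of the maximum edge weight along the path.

3

Some routes from s4 to s2:
s4 → s2: max(3) = 3
s4 → s0 → s1 → s2: max(1, 4, 7) = 7
s4 → s0 → s2: max(1, 4) = 4
Best route has worst link 3.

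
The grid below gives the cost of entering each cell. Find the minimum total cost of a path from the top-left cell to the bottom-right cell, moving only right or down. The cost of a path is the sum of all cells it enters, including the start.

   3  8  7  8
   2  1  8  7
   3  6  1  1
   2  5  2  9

Path r0c0→r1c0→r1c1→r2c1→r2c2→r2c3→r3c3: 3 + 2 + 1 + 6 + 1 + 1 + 9 = 23.
For comparison, the top-then-right route costs 43.

23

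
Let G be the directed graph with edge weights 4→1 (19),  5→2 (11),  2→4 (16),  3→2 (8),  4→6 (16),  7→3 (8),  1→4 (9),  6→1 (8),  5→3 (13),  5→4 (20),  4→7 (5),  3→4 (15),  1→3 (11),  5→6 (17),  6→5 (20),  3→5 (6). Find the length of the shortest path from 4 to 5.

Checking several routes:
4 -> 1 -> 3 -> 5: 19 + 11 + 6 = 36
4 -> 6 -> 5: 16 + 20 = 36
4 -> 7 -> 3 -> 5: 5 + 8 + 6 = 19
Best route has total 19.

19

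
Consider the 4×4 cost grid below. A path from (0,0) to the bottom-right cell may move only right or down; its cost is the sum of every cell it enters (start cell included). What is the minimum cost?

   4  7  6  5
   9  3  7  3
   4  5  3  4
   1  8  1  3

26

One optimal route is [0,0] -> [0,1] -> [1,1] -> [2,1] -> [2,2] -> [3,2] -> [3,3].
Its cost is 4 + 7 + 3 + 5 + 3 + 1 + 3 = 26.
For comparison, the top-then-right route costs 32.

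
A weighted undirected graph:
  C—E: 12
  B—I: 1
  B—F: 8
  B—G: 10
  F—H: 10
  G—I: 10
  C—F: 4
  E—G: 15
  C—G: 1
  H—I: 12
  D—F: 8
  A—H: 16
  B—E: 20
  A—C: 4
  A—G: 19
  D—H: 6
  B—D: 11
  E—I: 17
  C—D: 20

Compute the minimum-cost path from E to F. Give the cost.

Comparing a few candidate routes:
E -> G -> C -> F: 15 + 1 + 4 = 20
E -> C -> F: 12 + 4 = 16
E -> I -> B -> F: 17 + 1 + 8 = 26
Best route has total 16.

16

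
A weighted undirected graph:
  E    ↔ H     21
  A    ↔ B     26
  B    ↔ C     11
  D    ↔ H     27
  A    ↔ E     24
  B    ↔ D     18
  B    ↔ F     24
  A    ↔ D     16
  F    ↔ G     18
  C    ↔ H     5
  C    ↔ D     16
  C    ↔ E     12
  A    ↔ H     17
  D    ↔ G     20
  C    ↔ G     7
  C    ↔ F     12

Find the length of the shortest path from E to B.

Some routes from E to B:
E → H → C → B: 21 + 5 + 11 = 37
E → A → B: 24 + 26 = 50
E → C → B: 12 + 11 = 23
E → C → D → B: 12 + 16 + 18 = 46
E → C → F → B: 12 + 12 + 24 = 48
E → C → G → D → B: 12 + 7 + 20 + 18 = 57
Best route has total 23.

23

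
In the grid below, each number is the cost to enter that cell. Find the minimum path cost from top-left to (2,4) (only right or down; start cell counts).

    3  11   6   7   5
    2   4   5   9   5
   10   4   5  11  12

One optimal route is r0c0 r1c0 r1c1 r1c2 r1c3 r1c4 r2c4.
Its cost is 3 + 2 + 4 + 5 + 9 + 5 + 12 = 40.
(Top row then right column would cost 49.)

40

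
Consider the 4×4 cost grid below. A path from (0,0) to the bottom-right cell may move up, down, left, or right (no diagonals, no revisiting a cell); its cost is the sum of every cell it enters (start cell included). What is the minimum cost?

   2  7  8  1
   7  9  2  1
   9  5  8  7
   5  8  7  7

Cheapest: r0c0 r0c1 r0c2 r0c3 r1c3 r2c3 r3c3
  2 + 7 + 8 + 1 + 1 + 7 + 7 = 33

33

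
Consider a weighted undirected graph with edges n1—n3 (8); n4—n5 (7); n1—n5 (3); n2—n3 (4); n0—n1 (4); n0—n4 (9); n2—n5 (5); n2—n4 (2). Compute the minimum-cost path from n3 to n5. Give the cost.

Candidate routes:
n3-n2-n5: 4 + 5 = 9
n3-n2-n4-n5: 4 + 2 + 7 = 13
n3-n1-n0-n4-n2-n5: 8 + 4 + 9 + 2 + 5 = 28
n3-n2-n4-n0-n1-n5: 4 + 2 + 9 + 4 + 3 = 22
n3-n1-n5: 8 + 3 = 11
n3-n1-n0-n4-n5: 8 + 4 + 9 + 7 = 28
Best route has total 9.

9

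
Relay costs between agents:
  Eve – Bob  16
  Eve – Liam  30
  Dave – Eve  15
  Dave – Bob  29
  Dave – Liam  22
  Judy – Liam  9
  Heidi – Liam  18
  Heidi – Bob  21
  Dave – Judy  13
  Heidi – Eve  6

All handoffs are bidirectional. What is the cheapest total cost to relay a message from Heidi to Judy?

Comparing a few candidate routes:
Heidi-Eve-Dave-Judy: 6 + 15 + 13 = 34
Heidi-Bob-Dave-Judy: 21 + 29 + 13 = 63
Heidi-Eve-Liam-Judy: 6 + 30 + 9 = 45
Heidi-Liam-Dave-Judy: 18 + 22 + 13 = 53
Heidi-Eve-Dave-Liam-Judy: 6 + 15 + 22 + 9 = 52
Heidi-Liam-Judy: 18 + 9 = 27
The minimum is 27.

27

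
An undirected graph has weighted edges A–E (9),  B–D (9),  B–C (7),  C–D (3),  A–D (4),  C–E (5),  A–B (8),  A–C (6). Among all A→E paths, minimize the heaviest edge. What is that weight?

A few of the A→E routes:
A-B-C-E: max(8, 7, 5) = 8
A-D-C-E: max(4, 3, 5) = 5
A-C-E: max(6, 5) = 6
Best route has worst link 5.

5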